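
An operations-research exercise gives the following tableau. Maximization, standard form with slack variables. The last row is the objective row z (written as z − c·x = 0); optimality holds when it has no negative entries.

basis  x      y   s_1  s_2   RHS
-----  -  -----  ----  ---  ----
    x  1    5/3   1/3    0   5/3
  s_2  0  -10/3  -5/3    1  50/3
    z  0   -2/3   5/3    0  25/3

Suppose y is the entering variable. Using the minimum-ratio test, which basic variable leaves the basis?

x

Column y entries and ratios — x: (5/3)/(5/3) = 1; s_2: -10/3 ≤ 0, skip.
Smallest ratio is 1 in the row of x, so x leaves.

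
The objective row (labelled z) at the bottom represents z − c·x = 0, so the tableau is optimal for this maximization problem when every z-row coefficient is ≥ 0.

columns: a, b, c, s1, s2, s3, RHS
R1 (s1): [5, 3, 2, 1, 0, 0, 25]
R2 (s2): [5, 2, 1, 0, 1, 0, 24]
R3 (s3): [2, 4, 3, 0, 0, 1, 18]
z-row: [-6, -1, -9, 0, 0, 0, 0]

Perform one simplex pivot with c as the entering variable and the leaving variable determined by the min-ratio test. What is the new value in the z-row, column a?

Ratio test on column c — row 1: 25/2 = 25/2; row 2: 24/1 = 24; row 3: 18/3 = 6. Minimum is 6 at row 3 (s3 leaves); pivot element 3.
Divide row 3 by 3; eliminate column c from the other rows.
z-row update in column a: -6 − (-9)·(2/3) = 0.

0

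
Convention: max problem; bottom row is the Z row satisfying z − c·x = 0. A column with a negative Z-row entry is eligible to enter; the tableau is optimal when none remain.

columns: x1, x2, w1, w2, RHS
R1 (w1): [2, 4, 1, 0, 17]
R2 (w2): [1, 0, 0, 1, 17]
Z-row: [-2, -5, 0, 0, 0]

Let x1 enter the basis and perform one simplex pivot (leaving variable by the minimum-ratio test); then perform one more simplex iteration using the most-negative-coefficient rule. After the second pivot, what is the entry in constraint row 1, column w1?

Ratio test on column x1 — row 1: 17/2 = 17/2; row 2: 17/1 = 17. Minimum is 17/2 at row 1 (w1 leaves); pivot element 2.
Divide row 1 by 2; eliminate column x1 from the other rows.
Second iteration: most negative Z-row entry is -1 in column x2, so x2 enters.
Ratio test on column x2 — row 1: (17/2)/2 = 17/4; row 2: entry -2 ≤ 0. Minimum is 17/4 at row 1 (x1 leaves); pivot element 2.
Divide row 1 by 2; eliminate column x2 from the other rows.
After both pivots, the entry at constraint row 1, column w1 is 1/4.

1/4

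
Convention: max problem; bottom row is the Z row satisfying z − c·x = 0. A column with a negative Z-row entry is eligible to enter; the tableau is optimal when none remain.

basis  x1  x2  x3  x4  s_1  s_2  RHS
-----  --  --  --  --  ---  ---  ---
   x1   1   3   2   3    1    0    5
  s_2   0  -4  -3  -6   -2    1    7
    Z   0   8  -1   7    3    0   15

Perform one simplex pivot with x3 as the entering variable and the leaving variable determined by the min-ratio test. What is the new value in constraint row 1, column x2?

3/2

Ratio test on column x3 — row 1: 5/2 = 5/2; row 2: entry -3 ≤ 0. Minimum is 5/2 at row 1 (x1 leaves); pivot element 2.
Divide row 1 by 2; eliminate column x3 from the other rows.
In the new row 1, the x2 entry is the old entry divided by the pivot: 3/2 = 3/2.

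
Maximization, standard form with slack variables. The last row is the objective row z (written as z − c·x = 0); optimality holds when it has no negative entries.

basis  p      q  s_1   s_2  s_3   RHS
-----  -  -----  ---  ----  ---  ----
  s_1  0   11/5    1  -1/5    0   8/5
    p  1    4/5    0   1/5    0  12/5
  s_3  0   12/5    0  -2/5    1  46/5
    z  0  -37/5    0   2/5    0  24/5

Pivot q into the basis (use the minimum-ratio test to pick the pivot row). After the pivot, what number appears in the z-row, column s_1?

37/11

Ratio test on column q — row 1: (8/5)/(11/5) = 8/11; row 2: (12/5)/(4/5) = 3; row 3: (46/5)/(12/5) = 23/6. Minimum is 8/11 at row 1 (s_1 leaves); pivot element 11/5.
Divide row 1 by 11/5; eliminate column q from the other rows.
z-row update in column s_1: 0 − (-37/5)·(5/11) = 37/11.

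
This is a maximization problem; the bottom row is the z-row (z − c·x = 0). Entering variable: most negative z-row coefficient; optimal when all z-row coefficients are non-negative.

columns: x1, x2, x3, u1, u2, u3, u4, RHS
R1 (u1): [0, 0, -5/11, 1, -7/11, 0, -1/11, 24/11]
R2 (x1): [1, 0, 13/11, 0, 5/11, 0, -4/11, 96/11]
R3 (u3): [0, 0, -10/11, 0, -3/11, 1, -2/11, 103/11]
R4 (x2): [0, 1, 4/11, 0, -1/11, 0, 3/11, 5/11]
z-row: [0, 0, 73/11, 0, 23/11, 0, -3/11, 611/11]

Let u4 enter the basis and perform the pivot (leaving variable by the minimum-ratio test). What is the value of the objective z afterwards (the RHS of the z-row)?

56

Ratio test on column u4 — row 1: entry -1/11 ≤ 0; row 2: entry -4/11 ≤ 0; row 3: entry -2/11 ≤ 0; row 4: (5/11)/(3/11) = 5/3. Minimum is 5/3 at row 4 (x2 leaves); pivot element 3/11.
Pivot on row 4; the z-row RHS becomes 611/11 − (-3/11)·(5/3) = 56.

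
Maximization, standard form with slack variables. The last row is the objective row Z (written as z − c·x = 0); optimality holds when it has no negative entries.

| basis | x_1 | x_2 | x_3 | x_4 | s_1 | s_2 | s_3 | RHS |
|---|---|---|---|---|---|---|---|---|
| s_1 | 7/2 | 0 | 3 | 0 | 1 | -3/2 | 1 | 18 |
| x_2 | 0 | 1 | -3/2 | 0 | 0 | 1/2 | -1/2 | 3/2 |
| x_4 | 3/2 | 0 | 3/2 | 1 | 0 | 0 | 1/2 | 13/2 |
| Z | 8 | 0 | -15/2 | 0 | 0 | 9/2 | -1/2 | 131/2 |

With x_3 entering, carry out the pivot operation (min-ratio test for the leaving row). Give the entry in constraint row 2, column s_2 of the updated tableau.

1/2

Ratio test on column x_3 — row 1: 18/3 = 6; row 2: entry -3/2 ≤ 0; row 3: (13/2)/(3/2) = 13/3. Minimum is 13/3 at row 3 (x_4 leaves); pivot element 3/2.
Divide row 3 by 3/2; eliminate column x_3 from the other rows.
Row 2 update in column s_2: 1/2 − (-3/2)·0 = 1/2.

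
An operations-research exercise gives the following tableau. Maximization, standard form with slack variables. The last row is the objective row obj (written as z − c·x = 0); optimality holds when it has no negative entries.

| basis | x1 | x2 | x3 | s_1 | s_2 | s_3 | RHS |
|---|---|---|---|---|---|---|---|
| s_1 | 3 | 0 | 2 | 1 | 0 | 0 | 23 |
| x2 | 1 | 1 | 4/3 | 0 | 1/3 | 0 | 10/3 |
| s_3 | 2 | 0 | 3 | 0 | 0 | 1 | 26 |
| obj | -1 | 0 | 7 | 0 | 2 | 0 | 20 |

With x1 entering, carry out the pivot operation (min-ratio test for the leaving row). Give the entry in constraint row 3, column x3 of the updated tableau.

1/3

Ratio test on column x1 — row 1: 23/3 = 23/3; row 2: (10/3)/1 = 10/3; row 3: 26/2 = 13. Minimum is 10/3 at row 2 (x2 leaves); pivot element 1.
Divide row 2 by 1; eliminate column x1 from the other rows.
Row 3 update in column x3: 3 − 2·(4/3) = 1/3.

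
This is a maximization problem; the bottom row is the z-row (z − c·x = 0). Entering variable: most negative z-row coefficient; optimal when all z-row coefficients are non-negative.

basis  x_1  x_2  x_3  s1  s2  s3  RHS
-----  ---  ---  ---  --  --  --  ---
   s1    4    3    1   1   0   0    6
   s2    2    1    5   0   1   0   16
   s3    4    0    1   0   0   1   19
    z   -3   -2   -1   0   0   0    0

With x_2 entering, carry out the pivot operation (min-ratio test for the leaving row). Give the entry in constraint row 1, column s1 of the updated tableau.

1/3

Ratio test on column x_2 — row 1: 6/3 = 2; row 2: 16/1 = 16; row 3: entry 0 ≤ 0. Minimum is 2 at row 1 (s1 leaves); pivot element 3.
Divide row 1 by 3; eliminate column x_2 from the other rows.
In the new row 1, the s1 entry is the old entry divided by the pivot: 1/3 = 1/3.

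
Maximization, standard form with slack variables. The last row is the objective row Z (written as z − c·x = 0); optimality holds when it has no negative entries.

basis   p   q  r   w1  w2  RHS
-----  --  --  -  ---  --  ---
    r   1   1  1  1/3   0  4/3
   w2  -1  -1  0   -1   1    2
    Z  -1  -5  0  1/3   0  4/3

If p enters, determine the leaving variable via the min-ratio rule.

r

Column p entries and ratios — r: (4/3)/1 = 4/3; w2: -1 ≤ 0, skip.
Smallest ratio is 4/3 in the row of r, so r leaves.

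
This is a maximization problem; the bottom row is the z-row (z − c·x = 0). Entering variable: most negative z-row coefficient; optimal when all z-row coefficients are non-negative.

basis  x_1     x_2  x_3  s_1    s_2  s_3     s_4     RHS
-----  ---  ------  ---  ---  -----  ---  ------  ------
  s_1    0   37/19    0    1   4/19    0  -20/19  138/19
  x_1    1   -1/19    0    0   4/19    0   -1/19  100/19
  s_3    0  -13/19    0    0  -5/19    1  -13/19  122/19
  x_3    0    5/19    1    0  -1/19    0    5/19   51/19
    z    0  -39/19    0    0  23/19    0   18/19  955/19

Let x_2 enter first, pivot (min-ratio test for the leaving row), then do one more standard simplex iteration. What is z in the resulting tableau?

Ratio test on column x_2 — row 1: (138/19)/(37/19) = 138/37; row 2: entry -1/19 ≤ 0; row 3: entry -13/19 ≤ 0; row 4: (51/19)/(5/19) = 51/5. Minimum is 138/37 at row 1 (s_1 leaves); pivot element 37/19.
Pivot on row 1; the z-row RHS becomes 955/19 − (-39/19)·(138/37) = 2143/37.
Next entering variable (most negative z-row entry -6/37): s_4.
Ratio test on column s_4 — row 1: entry -20/37 ≤ 0; row 2: entry -3/37 ≤ 0; row 3: entry -39/37 ≤ 0; row 4: (63/37)/(15/37) = 21/5. Minimum is 21/5 at row 4 (x_3 leaves); pivot element 15/37.
After the second pivot the z-row RHS is 2143/37 − (-6/37)·(21/5) = 293/5.

293/5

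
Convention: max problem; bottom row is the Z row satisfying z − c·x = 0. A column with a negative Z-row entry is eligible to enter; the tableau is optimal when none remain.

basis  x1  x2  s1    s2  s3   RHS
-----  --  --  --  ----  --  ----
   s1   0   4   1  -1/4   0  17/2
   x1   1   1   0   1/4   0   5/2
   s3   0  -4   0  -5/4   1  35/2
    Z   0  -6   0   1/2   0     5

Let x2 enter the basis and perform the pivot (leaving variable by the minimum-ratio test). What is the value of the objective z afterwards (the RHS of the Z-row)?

71/4

Ratio test on column x2 — row 1: (17/2)/4 = 17/8; row 2: (5/2)/1 = 5/2; row 3: entry -4 ≤ 0. Minimum is 17/8 at row 1 (s1 leaves); pivot element 4.
Pivot on row 1; the Z-row RHS becomes 5 − (-6)·(17/8) = 71/4.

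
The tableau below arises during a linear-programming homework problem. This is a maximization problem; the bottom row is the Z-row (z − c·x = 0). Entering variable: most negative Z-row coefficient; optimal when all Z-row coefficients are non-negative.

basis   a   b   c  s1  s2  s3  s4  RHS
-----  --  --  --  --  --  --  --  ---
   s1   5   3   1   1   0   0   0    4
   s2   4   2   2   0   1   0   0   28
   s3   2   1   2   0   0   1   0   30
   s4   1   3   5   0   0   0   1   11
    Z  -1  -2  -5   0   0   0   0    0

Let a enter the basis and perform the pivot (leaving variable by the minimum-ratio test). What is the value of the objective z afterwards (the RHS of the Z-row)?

Ratio test on column a — row 1: 4/5 = 4/5; row 2: 28/4 = 7; row 3: 30/2 = 15; row 4: 11/1 = 11. Minimum is 4/5 at row 1 (s1 leaves); pivot element 5.
Pivot on row 1; the Z-row RHS becomes 0 − (-1)·(4/5) = 4/5.

4/5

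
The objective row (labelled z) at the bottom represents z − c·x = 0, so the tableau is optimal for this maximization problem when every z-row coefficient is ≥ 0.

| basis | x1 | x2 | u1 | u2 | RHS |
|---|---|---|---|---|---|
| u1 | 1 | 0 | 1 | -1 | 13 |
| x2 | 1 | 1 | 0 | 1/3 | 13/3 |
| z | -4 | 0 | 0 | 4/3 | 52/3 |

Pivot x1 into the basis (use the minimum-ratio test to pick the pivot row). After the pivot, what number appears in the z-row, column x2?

Ratio test on column x1 — row 1: 13/1 = 13; row 2: (13/3)/1 = 13/3. Minimum is 13/3 at row 2 (x2 leaves); pivot element 1.
Divide row 2 by 1; eliminate column x1 from the other rows.
z-row update in column x2: 0 − (-4)·1 = 4.

4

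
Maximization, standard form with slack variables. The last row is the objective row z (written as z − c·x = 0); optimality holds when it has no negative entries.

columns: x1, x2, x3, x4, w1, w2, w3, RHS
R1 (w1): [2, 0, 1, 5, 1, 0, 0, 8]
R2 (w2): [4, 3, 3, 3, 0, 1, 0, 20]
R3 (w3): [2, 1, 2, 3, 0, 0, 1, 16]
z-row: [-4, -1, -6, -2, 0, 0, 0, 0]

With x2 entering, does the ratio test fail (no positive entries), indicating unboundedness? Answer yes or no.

Column x2 has positive entries in row(s) 2, 3, so the ratio test bounds it — not unbounded.

no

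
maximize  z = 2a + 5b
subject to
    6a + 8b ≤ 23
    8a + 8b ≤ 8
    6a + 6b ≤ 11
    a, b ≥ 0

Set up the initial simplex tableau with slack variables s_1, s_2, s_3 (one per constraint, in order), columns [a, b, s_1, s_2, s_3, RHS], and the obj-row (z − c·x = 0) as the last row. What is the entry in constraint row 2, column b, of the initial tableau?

Constraint 2 has coefficient 8 on b.

8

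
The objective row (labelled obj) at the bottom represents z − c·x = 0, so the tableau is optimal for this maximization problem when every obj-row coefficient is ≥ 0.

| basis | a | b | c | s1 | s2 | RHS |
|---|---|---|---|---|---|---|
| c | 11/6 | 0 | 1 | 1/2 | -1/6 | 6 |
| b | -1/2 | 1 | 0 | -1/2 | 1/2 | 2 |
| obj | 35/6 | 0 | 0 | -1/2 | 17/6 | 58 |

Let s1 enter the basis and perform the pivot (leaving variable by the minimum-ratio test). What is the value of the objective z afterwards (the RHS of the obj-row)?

Ratio test on column s1 — row 1: 6/(1/2) = 12; row 2: entry -1/2 ≤ 0. Minimum is 12 at row 1 (c leaves); pivot element 1/2.
Pivot on row 1; the obj-row RHS becomes 58 − (-1/2)·12 = 64.

64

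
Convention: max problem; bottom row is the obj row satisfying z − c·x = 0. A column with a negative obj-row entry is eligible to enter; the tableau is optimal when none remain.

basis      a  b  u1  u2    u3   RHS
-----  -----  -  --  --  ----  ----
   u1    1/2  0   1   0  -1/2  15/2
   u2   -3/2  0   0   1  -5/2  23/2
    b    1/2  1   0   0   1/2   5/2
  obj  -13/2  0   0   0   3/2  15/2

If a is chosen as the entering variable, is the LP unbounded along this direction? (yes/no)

Column a has positive entries in row(s) 1, 3, so the ratio test bounds it — not unbounded.

no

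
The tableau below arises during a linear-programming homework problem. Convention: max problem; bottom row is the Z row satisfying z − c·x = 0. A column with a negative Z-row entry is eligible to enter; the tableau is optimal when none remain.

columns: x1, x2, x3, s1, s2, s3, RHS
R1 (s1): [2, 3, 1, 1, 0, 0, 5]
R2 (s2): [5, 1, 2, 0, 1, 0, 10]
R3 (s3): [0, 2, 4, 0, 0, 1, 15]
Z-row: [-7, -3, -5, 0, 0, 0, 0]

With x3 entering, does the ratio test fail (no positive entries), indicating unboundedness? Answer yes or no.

no

Column x3 has positive entries in row(s) 1, 2, 3, so the ratio test bounds it — not unbounded.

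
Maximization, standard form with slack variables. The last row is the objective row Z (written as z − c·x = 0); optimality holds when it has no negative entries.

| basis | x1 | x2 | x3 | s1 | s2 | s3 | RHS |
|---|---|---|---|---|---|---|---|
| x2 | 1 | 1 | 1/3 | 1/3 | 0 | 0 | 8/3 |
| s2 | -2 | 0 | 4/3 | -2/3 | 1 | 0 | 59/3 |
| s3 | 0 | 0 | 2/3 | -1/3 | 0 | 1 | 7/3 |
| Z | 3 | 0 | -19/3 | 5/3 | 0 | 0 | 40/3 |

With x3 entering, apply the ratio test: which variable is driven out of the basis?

s3

Column x3 entries and ratios — x2: (8/3)/(1/3) = 8; s2: (59/3)/(4/3) = 59/4; s3: (7/3)/(2/3) = 7/2.
Smallest ratio is 7/2 in the row of s3, so s3 leaves.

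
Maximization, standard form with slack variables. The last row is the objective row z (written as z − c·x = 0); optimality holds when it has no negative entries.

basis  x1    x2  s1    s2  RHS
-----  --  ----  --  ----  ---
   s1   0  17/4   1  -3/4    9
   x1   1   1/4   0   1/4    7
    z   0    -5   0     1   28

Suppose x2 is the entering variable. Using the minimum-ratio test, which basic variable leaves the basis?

s1

Column x2 entries and ratios — s1: 9/(17/4) = 36/17; x1: 7/(1/4) = 28.
Smallest ratio is 36/17 in the row of s1, so s1 leaves.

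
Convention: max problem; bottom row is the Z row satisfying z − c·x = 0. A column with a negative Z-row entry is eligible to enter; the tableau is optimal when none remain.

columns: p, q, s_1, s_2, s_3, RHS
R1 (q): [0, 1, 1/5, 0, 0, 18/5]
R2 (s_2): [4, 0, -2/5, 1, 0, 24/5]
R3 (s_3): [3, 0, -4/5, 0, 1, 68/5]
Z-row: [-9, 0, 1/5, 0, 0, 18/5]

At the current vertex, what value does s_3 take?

s_3 is basic (row 3); its value is the RHS of that row, 68/5.

68/5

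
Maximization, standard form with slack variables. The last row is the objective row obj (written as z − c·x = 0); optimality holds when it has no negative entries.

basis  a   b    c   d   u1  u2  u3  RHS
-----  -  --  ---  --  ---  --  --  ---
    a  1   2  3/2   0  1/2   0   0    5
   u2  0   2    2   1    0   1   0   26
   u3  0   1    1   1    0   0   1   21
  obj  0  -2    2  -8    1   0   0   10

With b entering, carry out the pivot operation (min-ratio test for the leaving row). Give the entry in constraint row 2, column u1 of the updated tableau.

-1/2

Ratio test on column b — row 1: 5/2 = 5/2; row 2: 26/2 = 13; row 3: 21/1 = 21. Minimum is 5/2 at row 1 (a leaves); pivot element 2.
Divide row 1 by 2; eliminate column b from the other rows.
Row 2 update in column u1: 0 − 2·(1/4) = -1/2.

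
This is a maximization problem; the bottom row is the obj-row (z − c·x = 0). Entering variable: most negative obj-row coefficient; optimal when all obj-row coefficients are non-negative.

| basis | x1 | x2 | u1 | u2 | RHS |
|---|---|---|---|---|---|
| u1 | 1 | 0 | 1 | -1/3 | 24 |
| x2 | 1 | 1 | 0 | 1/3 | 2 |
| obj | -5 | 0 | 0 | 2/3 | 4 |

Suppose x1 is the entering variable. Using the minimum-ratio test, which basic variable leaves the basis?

Column x1 entries and ratios — u1: 24/1 = 24; x2: 2/1 = 2.
Smallest ratio is 2 in the row of x2, so x2 leaves.

x2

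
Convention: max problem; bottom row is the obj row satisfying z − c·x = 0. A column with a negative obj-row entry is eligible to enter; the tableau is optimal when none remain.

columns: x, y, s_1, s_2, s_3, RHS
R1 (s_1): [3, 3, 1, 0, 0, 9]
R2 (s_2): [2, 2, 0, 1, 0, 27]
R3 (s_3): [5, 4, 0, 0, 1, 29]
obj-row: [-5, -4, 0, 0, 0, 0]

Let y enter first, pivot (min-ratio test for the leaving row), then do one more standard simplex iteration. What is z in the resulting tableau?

15

Ratio test on column y — row 1: 9/3 = 3; row 2: 27/2 = 27/2; row 3: 29/4 = 29/4. Minimum is 3 at row 1 (s_1 leaves); pivot element 3.
Pivot on row 1; the obj-row RHS becomes 0 − (-4)·3 = 12.
Next entering variable (most negative obj-row entry -1): x.
Ratio test on column x — row 1: 3/1 = 3; row 2: entry 0 ≤ 0; row 3: 17/1 = 17. Minimum is 3 at row 1 (y leaves); pivot element 1.
After the second pivot the obj-row RHS is 12 − (-1)·3 = 15.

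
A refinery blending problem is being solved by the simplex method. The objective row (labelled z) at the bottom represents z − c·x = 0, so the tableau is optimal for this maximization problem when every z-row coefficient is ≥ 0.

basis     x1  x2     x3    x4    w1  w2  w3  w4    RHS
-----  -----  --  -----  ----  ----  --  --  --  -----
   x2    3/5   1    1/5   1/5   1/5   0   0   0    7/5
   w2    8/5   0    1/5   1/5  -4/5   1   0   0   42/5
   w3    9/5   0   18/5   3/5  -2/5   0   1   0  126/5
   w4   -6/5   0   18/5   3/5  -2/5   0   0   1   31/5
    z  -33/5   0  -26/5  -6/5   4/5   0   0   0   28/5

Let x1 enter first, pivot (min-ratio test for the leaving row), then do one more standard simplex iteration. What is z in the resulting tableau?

Ratio test on column x1 — row 1: (7/5)/(3/5) = 7/3; row 2: (42/5)/(8/5) = 21/4; row 3: (126/5)/(9/5) = 14; row 4: entry -6/5 ≤ 0. Minimum is 7/3 at row 1 (x2 leaves); pivot element 3/5.
Pivot on row 1; the z-row RHS becomes 28/5 − (-33/5)·(7/3) = 21.
Next entering variable (most negative z-row entry -3): x3.
Ratio test on column x3 — row 1: (7/3)/(1/3) = 7; row 2: entry -1/3 ≤ 0; row 3: 21/3 = 7; row 4: 9/4 = 9/4. Minimum is 9/4 at row 4 (w4 leaves); pivot element 4.
After the second pivot the z-row RHS is 21 − (-3)·(9/4) = 111/4.

111/4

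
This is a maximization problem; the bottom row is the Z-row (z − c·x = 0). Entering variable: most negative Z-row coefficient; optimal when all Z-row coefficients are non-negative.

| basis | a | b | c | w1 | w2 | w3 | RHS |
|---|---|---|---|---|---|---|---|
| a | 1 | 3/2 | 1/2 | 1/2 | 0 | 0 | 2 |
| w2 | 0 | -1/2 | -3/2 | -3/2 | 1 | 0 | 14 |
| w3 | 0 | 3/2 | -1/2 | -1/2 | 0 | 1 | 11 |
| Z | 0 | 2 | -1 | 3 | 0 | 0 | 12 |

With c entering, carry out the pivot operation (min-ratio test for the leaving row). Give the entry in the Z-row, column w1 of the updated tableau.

Ratio test on column c — row 1: 2/(1/2) = 4; row 2: entry -3/2 ≤ 0; row 3: entry -1/2 ≤ 0. Minimum is 4 at row 1 (a leaves); pivot element 1/2.
Divide row 1 by 1/2; eliminate column c from the other rows.
Z-row update in column w1: 3 − (-1)·1 = 4.

4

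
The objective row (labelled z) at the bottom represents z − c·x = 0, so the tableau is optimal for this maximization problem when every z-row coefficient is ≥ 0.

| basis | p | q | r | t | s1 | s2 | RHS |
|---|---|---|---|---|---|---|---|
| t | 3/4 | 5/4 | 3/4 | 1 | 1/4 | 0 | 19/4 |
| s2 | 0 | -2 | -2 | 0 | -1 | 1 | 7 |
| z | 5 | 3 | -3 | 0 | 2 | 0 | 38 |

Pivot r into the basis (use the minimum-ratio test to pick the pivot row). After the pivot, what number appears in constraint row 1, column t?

Ratio test on column r — row 1: (19/4)/(3/4) = 19/3; row 2: entry -2 ≤ 0. Minimum is 19/3 at row 1 (t leaves); pivot element 3/4.
Divide row 1 by 3/4; eliminate column r from the other rows.
In the new row 1, the t entry is the old entry divided by the pivot: 1/(3/4) = 4/3.

4/3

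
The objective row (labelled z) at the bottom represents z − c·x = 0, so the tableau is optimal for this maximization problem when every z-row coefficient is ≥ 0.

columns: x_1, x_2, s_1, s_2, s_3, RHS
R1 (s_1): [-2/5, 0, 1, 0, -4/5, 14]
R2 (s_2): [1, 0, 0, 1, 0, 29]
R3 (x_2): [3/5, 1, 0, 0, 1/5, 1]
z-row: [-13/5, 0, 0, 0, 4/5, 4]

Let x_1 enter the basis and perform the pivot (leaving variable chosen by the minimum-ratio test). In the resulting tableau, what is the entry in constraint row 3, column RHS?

5/3

Ratio test on column x_1 — row 1: entry -2/5 ≤ 0; row 2: 29/1 = 29; row 3: 1/(3/5) = 5/3. Minimum is 5/3 at row 3 (x_2 leaves); pivot element 3/5.
Divide row 3 by 3/5; eliminate column x_1 from the other rows.
In the new row 3, the RHS entry is the old entry divided by the pivot: 1/(3/5) = 5/3.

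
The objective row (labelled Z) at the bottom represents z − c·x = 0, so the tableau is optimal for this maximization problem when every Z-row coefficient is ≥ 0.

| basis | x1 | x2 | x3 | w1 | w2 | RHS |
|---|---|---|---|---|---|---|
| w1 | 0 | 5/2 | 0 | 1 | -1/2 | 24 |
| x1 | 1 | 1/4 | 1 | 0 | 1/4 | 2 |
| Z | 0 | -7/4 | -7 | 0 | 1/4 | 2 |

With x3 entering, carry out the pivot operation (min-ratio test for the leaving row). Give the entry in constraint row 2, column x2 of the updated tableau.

1/4

Ratio test on column x3 — row 1: entry 0 ≤ 0; row 2: 2/1 = 2. Minimum is 2 at row 2 (x1 leaves); pivot element 1.
Divide row 2 by 1; eliminate column x3 from the other rows.
In the new row 2, the x2 entry is the old entry divided by the pivot: (1/4)/1 = 1/4.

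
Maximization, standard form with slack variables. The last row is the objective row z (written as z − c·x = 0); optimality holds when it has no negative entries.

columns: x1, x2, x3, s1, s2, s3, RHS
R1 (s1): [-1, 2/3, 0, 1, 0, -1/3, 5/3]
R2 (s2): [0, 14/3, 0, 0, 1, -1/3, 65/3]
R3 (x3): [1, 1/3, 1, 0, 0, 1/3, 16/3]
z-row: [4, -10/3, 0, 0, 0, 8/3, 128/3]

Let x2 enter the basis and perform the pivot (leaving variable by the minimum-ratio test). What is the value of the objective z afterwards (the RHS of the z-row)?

Ratio test on column x2 — row 1: (5/3)/(2/3) = 5/2; row 2: (65/3)/(14/3) = 65/14; row 3: (16/3)/(1/3) = 16. Minimum is 5/2 at row 1 (s1 leaves); pivot element 2/3.
Pivot on row 1; the z-row RHS becomes 128/3 − (-10/3)·(5/2) = 51.

51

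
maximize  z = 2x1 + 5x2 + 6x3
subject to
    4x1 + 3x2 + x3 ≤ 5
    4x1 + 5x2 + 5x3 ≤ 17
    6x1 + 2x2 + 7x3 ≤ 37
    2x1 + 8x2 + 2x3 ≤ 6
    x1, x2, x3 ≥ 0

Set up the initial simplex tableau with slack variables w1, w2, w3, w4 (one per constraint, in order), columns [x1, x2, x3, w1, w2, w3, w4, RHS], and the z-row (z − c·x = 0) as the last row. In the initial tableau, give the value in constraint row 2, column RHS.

The RHS of constraint 2 is b_2 = 17.

17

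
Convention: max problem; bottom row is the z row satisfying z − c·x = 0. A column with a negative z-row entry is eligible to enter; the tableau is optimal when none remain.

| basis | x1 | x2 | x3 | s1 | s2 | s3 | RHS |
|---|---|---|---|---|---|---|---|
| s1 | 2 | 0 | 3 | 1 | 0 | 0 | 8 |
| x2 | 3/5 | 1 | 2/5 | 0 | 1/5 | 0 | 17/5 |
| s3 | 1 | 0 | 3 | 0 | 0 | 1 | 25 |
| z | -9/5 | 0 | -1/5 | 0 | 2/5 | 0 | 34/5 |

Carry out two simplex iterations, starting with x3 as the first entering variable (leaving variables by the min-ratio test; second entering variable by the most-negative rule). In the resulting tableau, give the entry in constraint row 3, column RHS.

21

Ratio test on column x3 — row 1: 8/3 = 8/3; row 2: (17/5)/(2/5) = 17/2; row 3: 25/3 = 25/3. Minimum is 8/3 at row 1 (s1 leaves); pivot element 3.
Divide row 1 by 3; eliminate column x3 from the other rows.
Second iteration: most negative z-row entry is -5/3 in column x1, so x1 enters.
Ratio test on column x1 — row 1: (8/3)/(2/3) = 4; row 2: (7/3)/(1/3) = 7; row 3: entry -1 ≤ 0. Minimum is 4 at row 1 (x3 leaves); pivot element 2/3.
Divide row 1 by 2/3; eliminate column x1 from the other rows.
After both pivots, the entry at constraint row 3, column RHS is 21.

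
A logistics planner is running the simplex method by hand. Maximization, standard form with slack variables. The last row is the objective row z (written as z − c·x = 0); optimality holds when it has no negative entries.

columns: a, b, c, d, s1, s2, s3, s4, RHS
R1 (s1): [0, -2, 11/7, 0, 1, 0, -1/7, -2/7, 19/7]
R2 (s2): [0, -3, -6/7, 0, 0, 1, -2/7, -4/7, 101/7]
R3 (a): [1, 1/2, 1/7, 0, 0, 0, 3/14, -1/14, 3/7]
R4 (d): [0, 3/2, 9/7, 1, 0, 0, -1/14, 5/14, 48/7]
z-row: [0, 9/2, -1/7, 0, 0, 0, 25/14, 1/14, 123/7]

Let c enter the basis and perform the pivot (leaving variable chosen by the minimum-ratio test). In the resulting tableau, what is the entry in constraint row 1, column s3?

-1/11

Ratio test on column c — row 1: (19/7)/(11/7) = 19/11; row 2: entry -6/7 ≤ 0; row 3: (3/7)/(1/7) = 3; row 4: (48/7)/(9/7) = 16/3. Minimum is 19/11 at row 1 (s1 leaves); pivot element 11/7.
Divide row 1 by 11/7; eliminate column c from the other rows.
In the new row 1, the s3 entry is the old entry divided by the pivot: (-1/7)/(11/7) = -1/11.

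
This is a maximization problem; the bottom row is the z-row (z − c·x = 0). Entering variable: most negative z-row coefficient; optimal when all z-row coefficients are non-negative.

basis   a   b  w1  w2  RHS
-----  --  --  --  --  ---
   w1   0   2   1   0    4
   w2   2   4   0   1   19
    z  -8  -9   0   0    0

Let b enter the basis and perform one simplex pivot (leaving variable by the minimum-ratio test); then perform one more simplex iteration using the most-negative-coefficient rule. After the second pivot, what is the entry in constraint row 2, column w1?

Ratio test on column b — row 1: 4/2 = 2; row 2: 19/4 = 19/4. Minimum is 2 at row 1 (w1 leaves); pivot element 2.
Divide row 1 by 2; eliminate column b from the other rows.
Second iteration: most negative z-row entry is -8 in column a, so a enters.
Ratio test on column a — row 1: entry 0 ≤ 0; row 2: 11/2 = 11/2. Minimum is 11/2 at row 2 (w2 leaves); pivot element 2.
Divide row 2 by 2; eliminate column a from the other rows.
After both pivots, the entry at constraint row 2, column w1 is -1.

-1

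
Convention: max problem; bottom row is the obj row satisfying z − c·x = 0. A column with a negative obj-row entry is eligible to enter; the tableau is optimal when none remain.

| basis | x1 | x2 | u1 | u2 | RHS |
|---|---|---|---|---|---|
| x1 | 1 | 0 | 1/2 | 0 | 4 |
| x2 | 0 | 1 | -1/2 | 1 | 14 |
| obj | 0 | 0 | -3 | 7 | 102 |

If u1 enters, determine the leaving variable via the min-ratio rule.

x1

Column u1 entries and ratios — x1: 4/(1/2) = 8; x2: -1/2 ≤ 0, skip.
Smallest ratio is 8 in the row of x1, so x1 leaves.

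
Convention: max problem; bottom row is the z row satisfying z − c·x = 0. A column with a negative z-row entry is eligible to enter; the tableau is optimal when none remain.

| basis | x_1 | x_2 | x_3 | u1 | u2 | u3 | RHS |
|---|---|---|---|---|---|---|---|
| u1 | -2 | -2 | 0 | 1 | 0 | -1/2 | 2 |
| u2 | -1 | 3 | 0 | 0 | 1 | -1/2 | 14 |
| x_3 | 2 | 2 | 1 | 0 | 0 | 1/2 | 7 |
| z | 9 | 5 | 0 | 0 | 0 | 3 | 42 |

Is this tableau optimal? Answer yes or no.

Every z-row coefficient is ≥ 0, so the tableau is optimal.

yes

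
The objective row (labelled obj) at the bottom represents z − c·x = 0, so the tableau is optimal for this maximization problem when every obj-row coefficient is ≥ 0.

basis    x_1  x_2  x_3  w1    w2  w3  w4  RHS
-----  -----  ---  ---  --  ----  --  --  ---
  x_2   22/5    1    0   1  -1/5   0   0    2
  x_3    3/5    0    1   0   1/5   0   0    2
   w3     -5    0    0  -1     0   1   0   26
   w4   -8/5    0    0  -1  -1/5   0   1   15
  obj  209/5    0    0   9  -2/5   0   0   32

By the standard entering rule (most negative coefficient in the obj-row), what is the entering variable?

Negative obj-row entries: w2: -2/5.
The most negative is -2/5 in column w2, so w2 enters.

w2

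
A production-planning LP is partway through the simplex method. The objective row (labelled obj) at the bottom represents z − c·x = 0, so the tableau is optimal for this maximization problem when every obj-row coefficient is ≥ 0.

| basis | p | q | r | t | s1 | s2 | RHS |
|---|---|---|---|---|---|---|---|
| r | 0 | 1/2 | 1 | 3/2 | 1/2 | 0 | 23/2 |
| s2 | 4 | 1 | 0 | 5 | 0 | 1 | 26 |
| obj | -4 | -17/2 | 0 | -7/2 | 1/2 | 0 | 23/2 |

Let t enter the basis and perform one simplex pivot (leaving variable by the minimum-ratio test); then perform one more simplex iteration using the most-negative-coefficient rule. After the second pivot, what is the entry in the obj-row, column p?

-48

Ratio test on column t — row 1: (23/2)/(3/2) = 23/3; row 2: 26/5 = 26/5. Minimum is 26/5 at row 2 (s2 leaves); pivot element 5.
Divide row 2 by 5; eliminate column t from the other rows.
Second iteration: most negative obj-row entry is -39/5 in column q, so q enters.
Ratio test on column q — row 1: (37/10)/(1/5) = 37/2; row 2: (26/5)/(1/5) = 26. Minimum is 37/2 at row 1 (r leaves); pivot element 1/5.
Divide row 1 by 1/5; eliminate column q from the other rows.
After both pivots, the entry at the obj-row, column p is -48.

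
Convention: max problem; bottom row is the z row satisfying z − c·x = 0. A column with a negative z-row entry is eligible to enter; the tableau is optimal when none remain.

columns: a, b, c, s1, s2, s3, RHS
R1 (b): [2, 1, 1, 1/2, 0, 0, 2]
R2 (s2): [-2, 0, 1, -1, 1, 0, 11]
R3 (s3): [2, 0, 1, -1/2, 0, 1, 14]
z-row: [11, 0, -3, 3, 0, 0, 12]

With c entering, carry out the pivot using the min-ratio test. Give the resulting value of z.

18

Ratio test on column c — row 1: 2/1 = 2; row 2: 11/1 = 11; row 3: 14/1 = 14. Minimum is 2 at row 1 (b leaves); pivot element 1.
Pivot on row 1; the z-row RHS becomes 12 − (-3)·2 = 18.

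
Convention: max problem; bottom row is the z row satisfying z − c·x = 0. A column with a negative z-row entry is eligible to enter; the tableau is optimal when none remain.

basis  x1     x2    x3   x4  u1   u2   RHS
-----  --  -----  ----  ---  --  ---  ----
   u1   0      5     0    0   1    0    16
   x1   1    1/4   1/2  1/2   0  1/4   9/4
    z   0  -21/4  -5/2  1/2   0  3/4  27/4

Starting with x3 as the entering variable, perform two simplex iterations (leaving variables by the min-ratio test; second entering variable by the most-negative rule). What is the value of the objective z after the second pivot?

Ratio test on column x3 — row 1: entry 0 ≤ 0; row 2: (9/4)/(1/2) = 9/2. Minimum is 9/2 at row 2 (x1 leaves); pivot element 1/2.
Pivot on row 2; the z-row RHS becomes 27/4 − (-5/2)·(9/2) = 18.
Next entering variable (most negative z-row entry -4): x2.
Ratio test on column x2 — row 1: 16/5 = 16/5; row 2: (9/2)/(1/2) = 9. Minimum is 16/5 at row 1 (u1 leaves); pivot element 5.
After the second pivot the z-row RHS is 18 − (-4)·(16/5) = 154/5.

154/5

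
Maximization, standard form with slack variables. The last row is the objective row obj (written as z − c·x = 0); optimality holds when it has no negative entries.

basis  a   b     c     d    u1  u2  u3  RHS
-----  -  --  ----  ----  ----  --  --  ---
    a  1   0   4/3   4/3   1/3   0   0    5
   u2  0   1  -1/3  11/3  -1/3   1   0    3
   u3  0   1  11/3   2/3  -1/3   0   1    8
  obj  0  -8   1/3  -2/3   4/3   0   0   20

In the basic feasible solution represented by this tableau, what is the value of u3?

u3 is basic (row 3); its value is the RHS of that row, 8.

8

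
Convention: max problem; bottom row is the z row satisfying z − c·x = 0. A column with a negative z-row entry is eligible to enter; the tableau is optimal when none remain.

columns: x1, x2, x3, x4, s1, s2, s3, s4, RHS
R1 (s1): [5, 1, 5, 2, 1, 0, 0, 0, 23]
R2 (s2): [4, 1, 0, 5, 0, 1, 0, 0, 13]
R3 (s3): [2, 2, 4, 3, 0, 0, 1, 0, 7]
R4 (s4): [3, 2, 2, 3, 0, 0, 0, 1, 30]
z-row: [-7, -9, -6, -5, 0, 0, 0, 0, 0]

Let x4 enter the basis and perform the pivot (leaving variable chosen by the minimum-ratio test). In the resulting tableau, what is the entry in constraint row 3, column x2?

2/3

Ratio test on column x4 — row 1: 23/2 = 23/2; row 2: 13/5 = 13/5; row 3: 7/3 = 7/3; row 4: 30/3 = 10. Minimum is 7/3 at row 3 (s3 leaves); pivot element 3.
Divide row 3 by 3; eliminate column x4 from the other rows.
In the new row 3, the x2 entry is the old entry divided by the pivot: 2/3 = 2/3.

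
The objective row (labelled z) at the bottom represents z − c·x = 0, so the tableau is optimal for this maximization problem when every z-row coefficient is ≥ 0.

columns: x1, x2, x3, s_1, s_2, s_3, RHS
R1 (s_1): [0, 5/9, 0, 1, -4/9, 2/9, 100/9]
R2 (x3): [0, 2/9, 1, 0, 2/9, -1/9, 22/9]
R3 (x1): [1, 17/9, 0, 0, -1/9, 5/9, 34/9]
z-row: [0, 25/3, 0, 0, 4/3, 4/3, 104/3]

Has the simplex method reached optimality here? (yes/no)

Every z-row coefficient is ≥ 0, so the tableau is optimal.

yes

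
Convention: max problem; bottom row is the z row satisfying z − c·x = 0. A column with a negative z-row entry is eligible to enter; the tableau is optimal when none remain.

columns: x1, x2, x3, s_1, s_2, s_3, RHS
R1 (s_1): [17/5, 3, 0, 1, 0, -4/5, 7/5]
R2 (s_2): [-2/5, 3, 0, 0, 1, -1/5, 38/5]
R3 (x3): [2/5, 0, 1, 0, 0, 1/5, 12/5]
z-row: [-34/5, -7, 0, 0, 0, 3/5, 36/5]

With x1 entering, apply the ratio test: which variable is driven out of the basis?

s_1

Column x1 entries and ratios — s_1: (7/5)/(17/5) = 7/17; s_2: -2/5 ≤ 0, skip; x3: (12/5)/(2/5) = 6.
Smallest ratio is 7/17 in the row of s_1, so s_1 leaves.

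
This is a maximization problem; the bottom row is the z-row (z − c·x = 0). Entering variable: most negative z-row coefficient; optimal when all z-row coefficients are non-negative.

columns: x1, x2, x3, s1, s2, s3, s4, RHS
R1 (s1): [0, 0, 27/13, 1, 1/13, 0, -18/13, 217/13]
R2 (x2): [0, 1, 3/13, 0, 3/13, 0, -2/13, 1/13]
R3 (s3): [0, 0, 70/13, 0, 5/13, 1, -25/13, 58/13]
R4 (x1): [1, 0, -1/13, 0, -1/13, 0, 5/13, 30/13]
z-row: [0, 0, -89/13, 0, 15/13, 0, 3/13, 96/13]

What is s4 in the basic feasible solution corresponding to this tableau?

s4 is not in the basis, so in the current basic feasible solution s4 = 0.

0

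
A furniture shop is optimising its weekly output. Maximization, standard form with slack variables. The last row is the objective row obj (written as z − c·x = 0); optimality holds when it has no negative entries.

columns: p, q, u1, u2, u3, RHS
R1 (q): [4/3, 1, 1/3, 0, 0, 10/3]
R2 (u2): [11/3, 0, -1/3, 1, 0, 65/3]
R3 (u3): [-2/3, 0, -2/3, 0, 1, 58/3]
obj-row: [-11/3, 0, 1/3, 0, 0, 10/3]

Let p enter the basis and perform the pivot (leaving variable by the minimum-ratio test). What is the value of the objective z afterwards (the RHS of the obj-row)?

25/2

Ratio test on column p — row 1: (10/3)/(4/3) = 5/2; row 2: (65/3)/(11/3) = 65/11; row 3: entry -2/3 ≤ 0. Minimum is 5/2 at row 1 (q leaves); pivot element 4/3.
Pivot on row 1; the obj-row RHS becomes 10/3 − (-11/3)·(5/2) = 25/2.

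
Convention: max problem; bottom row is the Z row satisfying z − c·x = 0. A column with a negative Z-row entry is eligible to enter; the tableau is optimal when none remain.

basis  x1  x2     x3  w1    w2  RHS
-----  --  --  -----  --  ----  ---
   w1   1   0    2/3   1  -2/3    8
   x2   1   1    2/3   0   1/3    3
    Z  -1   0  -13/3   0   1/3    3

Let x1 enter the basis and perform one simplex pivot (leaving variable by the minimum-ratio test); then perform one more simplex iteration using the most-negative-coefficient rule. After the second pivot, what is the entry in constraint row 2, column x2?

Ratio test on column x1 — row 1: 8/1 = 8; row 2: 3/1 = 3. Minimum is 3 at row 2 (x2 leaves); pivot element 1.
Divide row 2 by 1; eliminate column x1 from the other rows.
Second iteration: most negative Z-row entry is -11/3 in column x3, so x3 enters.
Ratio test on column x3 — row 1: entry 0 ≤ 0; row 2: 3/(2/3) = 9/2. Minimum is 9/2 at row 2 (x1 leaves); pivot element 2/3.
Divide row 2 by 2/3; eliminate column x3 from the other rows.
After both pivots, the entry at constraint row 2, column x2 is 3/2.

3/2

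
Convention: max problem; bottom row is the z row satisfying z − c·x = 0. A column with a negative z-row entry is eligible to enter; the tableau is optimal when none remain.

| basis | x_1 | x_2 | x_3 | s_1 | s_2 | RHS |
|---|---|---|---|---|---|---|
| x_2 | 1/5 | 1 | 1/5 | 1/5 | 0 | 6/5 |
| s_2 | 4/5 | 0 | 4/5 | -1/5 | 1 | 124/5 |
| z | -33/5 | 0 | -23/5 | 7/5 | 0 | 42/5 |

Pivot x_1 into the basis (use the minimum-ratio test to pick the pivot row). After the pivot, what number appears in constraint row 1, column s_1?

1

Ratio test on column x_1 — row 1: (6/5)/(1/5) = 6; row 2: (124/5)/(4/5) = 31. Minimum is 6 at row 1 (x_2 leaves); pivot element 1/5.
Divide row 1 by 1/5; eliminate column x_1 from the other rows.
In the new row 1, the s_1 entry is the old entry divided by the pivot: (1/5)/(1/5) = 1.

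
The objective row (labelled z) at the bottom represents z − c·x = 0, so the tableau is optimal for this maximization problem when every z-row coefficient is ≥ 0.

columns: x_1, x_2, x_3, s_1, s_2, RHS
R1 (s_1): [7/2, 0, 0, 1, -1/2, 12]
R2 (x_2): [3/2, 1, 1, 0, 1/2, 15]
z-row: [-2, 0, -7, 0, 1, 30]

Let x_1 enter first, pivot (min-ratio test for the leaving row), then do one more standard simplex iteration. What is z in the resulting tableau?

741/7

Ratio test on column x_1 — row 1: 12/(7/2) = 24/7; row 2: 15/(3/2) = 10. Minimum is 24/7 at row 1 (s_1 leaves); pivot element 7/2.
Pivot on row 1; the z-row RHS becomes 30 − (-2)·(24/7) = 258/7.
Next entering variable (most negative z-row entry -7): x_3.
Ratio test on column x_3 — row 1: entry 0 ≤ 0; row 2: (69/7)/1 = 69/7. Minimum is 69/7 at row 2 (x_2 leaves); pivot element 1.
After the second pivot the z-row RHS is 258/7 − (-7)·(69/7) = 741/7.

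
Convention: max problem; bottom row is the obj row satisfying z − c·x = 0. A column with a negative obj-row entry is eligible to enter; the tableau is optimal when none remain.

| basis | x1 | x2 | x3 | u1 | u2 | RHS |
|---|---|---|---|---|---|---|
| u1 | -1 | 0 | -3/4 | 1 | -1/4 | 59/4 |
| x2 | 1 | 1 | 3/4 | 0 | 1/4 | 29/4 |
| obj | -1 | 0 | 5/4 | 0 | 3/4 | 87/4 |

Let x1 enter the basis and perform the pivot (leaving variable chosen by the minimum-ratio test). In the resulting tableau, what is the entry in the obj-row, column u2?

Ratio test on column x1 — row 1: entry -1 ≤ 0; row 2: (29/4)/1 = 29/4. Minimum is 29/4 at row 2 (x2 leaves); pivot element 1.
Divide row 2 by 1; eliminate column x1 from the other rows.
obj-row update in column u2: 3/4 − (-1)·(1/4) = 1.

1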